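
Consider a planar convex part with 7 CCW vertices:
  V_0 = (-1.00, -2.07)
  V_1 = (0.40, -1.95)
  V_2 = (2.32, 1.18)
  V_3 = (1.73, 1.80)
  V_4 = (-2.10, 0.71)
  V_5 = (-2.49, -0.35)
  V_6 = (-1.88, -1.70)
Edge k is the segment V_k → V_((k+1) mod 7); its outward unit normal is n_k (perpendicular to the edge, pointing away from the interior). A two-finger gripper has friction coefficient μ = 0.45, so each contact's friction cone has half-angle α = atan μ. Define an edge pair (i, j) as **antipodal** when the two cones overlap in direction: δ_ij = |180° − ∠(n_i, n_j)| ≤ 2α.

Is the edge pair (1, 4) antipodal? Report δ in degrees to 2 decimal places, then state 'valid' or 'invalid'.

δ = 11.33°, valid

α = atan 0.45 = 24.23°;  2α = 48.46°
edge 1: e_1 = (+1.92, +3.13);  n_1 = (+0.8524, -0.5229)
edge 4: e_4 = (-0.39, -1.06);  n_4 = (-0.9385, +0.3453)
∠(n_1, n_4) = 168.67°
δ = |180° − 168.67°| = 11.33°
11.33° ≤ 2α = 48.46°  →  valid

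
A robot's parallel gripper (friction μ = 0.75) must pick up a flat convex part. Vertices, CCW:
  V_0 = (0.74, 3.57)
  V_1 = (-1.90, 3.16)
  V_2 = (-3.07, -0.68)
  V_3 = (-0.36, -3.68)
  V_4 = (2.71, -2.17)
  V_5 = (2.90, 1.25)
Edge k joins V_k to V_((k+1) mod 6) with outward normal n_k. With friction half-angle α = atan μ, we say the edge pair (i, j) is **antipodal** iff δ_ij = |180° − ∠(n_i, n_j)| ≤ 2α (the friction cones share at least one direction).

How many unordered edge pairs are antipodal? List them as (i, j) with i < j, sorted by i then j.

α = atan 0.75 = 36.87°;  2α = 73.74°
n_0 = (-0.1535, +0.9882)
n_1 = (-0.9566, +0.2915)
n_2 = (-0.7421, -0.6703)
n_3 = (+0.4414, -0.8973)
n_4 = (+0.9985, -0.0555)
n_5 = (+0.7319, +0.6814)
  (0,1): δ = 115.77°  ·
  (0,2): δ = 56.74°  ✓
  (0,3): δ = 17.36°  ✓
  (0,4): δ = 77.99°  ·
  (0,5): δ = 124.13°  ·
  (1,2): δ = 120.96°  ·
  (1,3): δ = 46.86°  ✓
  (1,4): δ = 13.77°  ✓
  (1,5): δ = 59.90°  ✓
  (2,3): δ = 105.90°  ·
  (2,4): δ = 45.27°  ✓
  (2,5): δ = 0.86°  ✓
  (3,4): δ = 119.37°  ·
  (3,5): δ = 73.24°  ✓
  (4,5): δ = 133.87°  ·
antipodal pairs: 8

count = 8; pairs: (0,2), (0,3), (1,3), (1,4), (1,5), (2,4), (2,5), (3,5)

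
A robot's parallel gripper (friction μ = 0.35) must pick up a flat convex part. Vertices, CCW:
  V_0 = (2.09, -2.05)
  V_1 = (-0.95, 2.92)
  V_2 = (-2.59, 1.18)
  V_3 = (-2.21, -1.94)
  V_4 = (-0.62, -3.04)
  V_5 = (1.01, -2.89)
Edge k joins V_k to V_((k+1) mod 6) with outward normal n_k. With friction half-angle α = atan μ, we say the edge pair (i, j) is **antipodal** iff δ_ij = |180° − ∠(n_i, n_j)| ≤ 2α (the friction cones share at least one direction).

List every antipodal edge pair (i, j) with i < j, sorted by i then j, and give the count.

count = 3; pairs: (0,2), (0,3), (1,5)

α = atan 0.35 = 19.29°;  2α = 38.58°
n_0 = (+0.8531, +0.5218)
n_1 = (-0.7277, +0.6859)
n_2 = (-0.9927, -0.1209)
n_3 = (-0.5689, -0.8224)
n_4 = (+0.0916, -0.9958)
n_5 = (+0.6139, -0.7894)
  (0,1): δ = 74.76°  ·
  (0,2): δ = 24.51°  ✓
  (0,3): δ = 23.87°  ✓
  (0,4): δ = 63.80°  ·
  (0,5): δ = 96.42°  ·
  (1,2): δ = 129.75°  ·
  (1,3): δ = 81.37°  ·
  (1,4): δ = 41.44°  ·
  (1,5): δ = 8.82°  ✓
  (2,3): δ = 131.62°  ·
  (2,4): δ = 91.69°  ·
  (2,5): δ = 59.07°  ·
  (3,4): δ = 140.07°  ·
  (3,5): δ = 107.45°  ·
  (4,5): δ = 147.38°  ·
antipodal pairs: 3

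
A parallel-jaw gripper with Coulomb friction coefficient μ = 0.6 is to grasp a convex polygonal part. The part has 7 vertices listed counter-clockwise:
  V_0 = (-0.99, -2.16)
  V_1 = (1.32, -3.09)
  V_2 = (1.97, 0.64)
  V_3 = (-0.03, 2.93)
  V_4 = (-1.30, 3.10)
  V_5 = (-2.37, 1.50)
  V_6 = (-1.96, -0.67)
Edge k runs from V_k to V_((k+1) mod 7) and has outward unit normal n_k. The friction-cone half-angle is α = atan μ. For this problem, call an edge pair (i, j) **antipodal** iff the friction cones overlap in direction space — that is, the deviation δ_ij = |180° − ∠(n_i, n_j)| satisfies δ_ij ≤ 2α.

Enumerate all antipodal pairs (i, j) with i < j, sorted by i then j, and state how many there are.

α = atan 0.6 = 30.96°;  2α = 61.93°
n_0 = (-0.3735, -0.9276)
n_1 = (+0.9852, -0.1717)
n_2 = (+0.7532, +0.6578)
n_3 = (+0.1327, +0.9912)
n_4 = (-0.8313, +0.5559)
n_5 = (-0.9826, -0.1857)
n_6 = (-0.8381, -0.5456)
  (0,1): δ = 77.96°  ·
  (0,2): δ = 26.94°  ✓
  (0,3): δ = 14.31°  ✓
  (0,4): δ = 78.16°  ·
  (0,5): δ = 122.63°  ·
  (0,6): δ = 144.99°  ·
  (1,2): δ = 128.98°  ·
  (1,3): δ = 87.74°  ·
  (1,4): δ = 23.89°  ✓
  (1,5): δ = 20.58°  ✓
  (1,6): δ = 42.95°  ✓
  (2,3): δ = 138.76°  ·
  (2,4): δ = 74.91°  ·
  (2,5): δ = 30.43°  ✓
  (2,6): δ = 8.07°  ✓
  (3,4): δ = 116.15°  ·
  (3,5): δ = 71.68°  ·
  (3,6): δ = 49.31°  ✓
  (4,5): δ = 135.53°  ·
  (4,6): δ = 113.16°  ·
  (5,6): δ = 157.63°  ·
antipodal pairs: 8

count = 8; pairs: (0,2), (0,3), (1,4), (1,5), (1,6), (2,5), (2,6), (3,6)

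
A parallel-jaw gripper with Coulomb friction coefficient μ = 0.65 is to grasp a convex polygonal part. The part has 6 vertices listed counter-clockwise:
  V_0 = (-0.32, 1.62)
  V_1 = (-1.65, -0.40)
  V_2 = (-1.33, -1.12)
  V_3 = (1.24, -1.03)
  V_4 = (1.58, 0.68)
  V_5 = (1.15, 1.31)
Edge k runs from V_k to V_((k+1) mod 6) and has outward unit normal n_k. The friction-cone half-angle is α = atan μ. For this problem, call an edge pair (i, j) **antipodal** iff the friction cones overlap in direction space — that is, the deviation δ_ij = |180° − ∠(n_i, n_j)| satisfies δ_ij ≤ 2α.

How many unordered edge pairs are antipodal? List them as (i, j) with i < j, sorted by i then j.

α = atan 0.65 = 33.02°;  2α = 66.05°
n_0 = (-0.8352, +0.5499)
n_1 = (-0.9138, -0.4061)
n_2 = (+0.0350, -0.9994)
n_3 = (+0.9808, -0.1950)
n_4 = (+0.8259, +0.5637)
n_5 = (+0.2063, +0.9785)
  (0,1): δ = 122.68°  ·
  (0,2): δ = 54.63°  ✓
  (0,3): δ = 22.12°  ✓
  (0,4): δ = 67.68°  ·
  (0,5): δ = 111.45°  ·
  (1,2): δ = 111.96°  ·
  (1,3): δ = 35.21°  ✓
  (1,4): δ = 10.35°  ✓
  (1,5): δ = 54.13°  ✓
  (2,3): δ = 103.25°  ·
  (2,4): δ = 57.69°  ✓
  (2,5): δ = 13.91°  ✓
  (3,4): δ = 134.44°  ·
  (3,5): δ = 90.66°  ·
  (4,5): δ = 136.22°  ·
antipodal pairs: 7

count = 7; pairs: (0,2), (0,3), (1,3), (1,4), (1,5), (2,4), (2,5)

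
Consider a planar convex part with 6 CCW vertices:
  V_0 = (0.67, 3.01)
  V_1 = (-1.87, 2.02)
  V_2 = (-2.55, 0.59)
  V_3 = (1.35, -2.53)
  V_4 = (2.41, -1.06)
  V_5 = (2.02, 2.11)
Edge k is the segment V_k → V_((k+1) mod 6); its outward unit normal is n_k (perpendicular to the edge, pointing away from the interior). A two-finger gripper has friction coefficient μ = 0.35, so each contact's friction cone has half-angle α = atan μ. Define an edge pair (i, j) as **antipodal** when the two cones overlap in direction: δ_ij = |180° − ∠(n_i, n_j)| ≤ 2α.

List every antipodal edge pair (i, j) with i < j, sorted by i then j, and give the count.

α = atan 0.35 = 19.29°;  2α = 38.58°
n_0 = (-0.3632, +0.9317)
n_1 = (-0.9031, +0.4294)
n_2 = (-0.6247, -0.7809)
n_3 = (+0.8111, -0.5849)
n_4 = (+0.9925, +0.1221)
n_5 = (+0.5547, +0.8321)
  (0,1): δ = 136.73°  ·
  (0,2): δ = 59.95°  ·
  (0,3): δ = 32.91°  ✓
  (0,4): δ = 75.72°  ·
  (0,5): δ = 125.02°  ·
  (1,2): δ = 103.23°  ·
  (1,3): δ = 10.36°  ✓
  (1,4): δ = 32.45°  ✓
  (1,5): δ = 81.74°  ·
  (2,3): δ = 87.14°  ·
  (2,4): δ = 44.33°  ·
  (2,5): δ = 4.97°  ✓
  (3,4): δ = 137.19°  ·
  (3,5): δ = 87.90°  ·
  (4,5): δ = 130.70°  ·
antipodal pairs: 4

count = 4; pairs: (0,3), (1,3), (1,4), (2,5)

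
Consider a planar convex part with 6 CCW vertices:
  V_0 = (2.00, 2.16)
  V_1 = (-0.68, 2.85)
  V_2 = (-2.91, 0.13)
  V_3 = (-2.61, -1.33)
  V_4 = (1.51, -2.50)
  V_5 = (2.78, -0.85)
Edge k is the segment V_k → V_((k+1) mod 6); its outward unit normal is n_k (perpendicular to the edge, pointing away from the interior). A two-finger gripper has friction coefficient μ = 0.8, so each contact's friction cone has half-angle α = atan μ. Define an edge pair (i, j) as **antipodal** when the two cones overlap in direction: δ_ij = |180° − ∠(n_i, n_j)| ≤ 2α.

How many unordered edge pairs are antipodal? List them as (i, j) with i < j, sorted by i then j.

α = atan 0.8 = 38.66°;  2α = 77.32°
n_0 = (+0.2493, +0.9684)
n_1 = (-0.7733, +0.6340)
n_2 = (-0.9795, -0.2013)
n_3 = (-0.2732, -0.9620)
n_4 = (+0.7924, -0.6099)
n_5 = (+0.9680, +0.2509)
  (0,1): δ = 114.91°  ·
  (0,2): δ = 63.95°  ✓
  (0,3): δ = 1.42°  ✓
  (0,4): δ = 66.85°  ✓
  (0,5): δ = 118.97°  ·
  (1,2): δ = 129.04°  ·
  (1,3): δ = 66.51°  ✓
  (1,4): δ = 1.76°  ✓
  (1,5): δ = 53.87°  ✓
  (2,3): δ = 117.47°  ·
  (2,4): δ = 49.20°  ✓
  (2,5): δ = 2.92°  ✓
  (3,4): δ = 111.73°  ·
  (3,5): δ = 59.62°  ✓
  (4,5): δ = 127.89°  ·
antipodal pairs: 9

count = 9; pairs: (0,2), (0,3), (0,4), (1,3), (1,4), (1,5), (2,4), (2,5), (3,5)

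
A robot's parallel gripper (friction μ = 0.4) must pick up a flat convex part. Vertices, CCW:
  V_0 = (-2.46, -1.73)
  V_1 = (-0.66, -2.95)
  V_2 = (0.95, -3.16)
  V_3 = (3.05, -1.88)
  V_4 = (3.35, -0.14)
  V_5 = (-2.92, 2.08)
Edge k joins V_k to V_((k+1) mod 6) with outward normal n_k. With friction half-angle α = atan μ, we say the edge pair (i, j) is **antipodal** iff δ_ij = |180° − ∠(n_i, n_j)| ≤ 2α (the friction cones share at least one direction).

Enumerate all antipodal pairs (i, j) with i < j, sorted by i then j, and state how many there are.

count = 3; pairs: (0,4), (1,4), (3,5)

α = atan 0.4 = 21.80°;  2α = 43.60°
n_0 = (-0.5611, -0.8278)
n_1 = (-0.1293, -0.9916)
n_2 = (+0.5205, -0.8539)
n_3 = (+0.9855, -0.1699)
n_4 = (+0.3338, +0.9427)
n_5 = (-0.9928, -0.1199)
  (0,1): δ = 153.30°  ·
  (0,2): δ = 114.51°  ·
  (0,3): δ = 65.65°  ·
  (0,4): δ = 14.63°  ✓
  (0,5): δ = 131.01°  ·
  (1,2): δ = 141.21°  ·
  (1,3): δ = 92.35°  ·
  (1,4): δ = 12.07°  ✓
  (1,5): δ = 104.32°  ·
  (2,3): δ = 131.15°  ·
  (2,4): δ = 50.86°  ·
  (2,5): δ = 65.52°  ·
  (3,4): δ = 99.71°  ·
  (3,5): δ = 16.67°  ✓
  (4,5): δ = 63.62°  ·
antipodal pairs: 3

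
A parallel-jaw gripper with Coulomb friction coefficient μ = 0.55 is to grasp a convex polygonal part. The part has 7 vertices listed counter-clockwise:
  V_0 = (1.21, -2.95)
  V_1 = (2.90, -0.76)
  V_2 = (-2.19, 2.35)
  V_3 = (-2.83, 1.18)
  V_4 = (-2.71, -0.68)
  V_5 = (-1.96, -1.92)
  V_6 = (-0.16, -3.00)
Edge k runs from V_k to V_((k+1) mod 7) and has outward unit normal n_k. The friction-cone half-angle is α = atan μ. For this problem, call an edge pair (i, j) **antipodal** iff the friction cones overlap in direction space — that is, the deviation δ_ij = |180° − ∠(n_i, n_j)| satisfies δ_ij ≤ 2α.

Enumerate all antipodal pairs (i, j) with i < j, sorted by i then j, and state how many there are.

count = 6; pairs: (0,2), (0,3), (1,3), (1,4), (1,5), (1,6)

α = atan 0.55 = 28.81°;  2α = 57.62°
n_0 = (+0.7917, -0.6109)
n_1 = (+0.5214, +0.8533)
n_2 = (-0.8773, +0.4799)
n_3 = (-0.9979, -0.0644)
n_4 = (-0.8557, -0.5175)
n_5 = (-0.5145, -0.8575)
n_6 = (+0.0365, -0.9993)
  (0,1): δ = 83.77°  ·
  (0,2): δ = 8.98°  ✓
  (0,3): δ = 41.35°  ✓
  (0,4): δ = 68.82°  ·
  (0,5): δ = 96.69°  ·
  (0,6): δ = 129.75°  ·
  (1,2): δ = 87.25°  ·
  (1,3): δ = 54.88°  ✓
  (1,4): δ = 27.41°  ✓
  (1,5): δ = 0.46°  ✓
  (1,6): δ = 33.52°  ✓
  (2,3): δ = 147.63°  ·
  (2,4): δ = 120.15°  ·
  (2,5): δ = 92.28°  ·
  (2,6): δ = 59.23°  ·
  (3,4): δ = 152.52°  ·
  (3,5): δ = 124.66°  ·
  (3,6): δ = 91.60°  ·
  (4,5): δ = 152.13°  ·
  (4,6): δ = 119.08°  ·
  (5,6): δ = 146.95°  ·
antipodal pairs: 6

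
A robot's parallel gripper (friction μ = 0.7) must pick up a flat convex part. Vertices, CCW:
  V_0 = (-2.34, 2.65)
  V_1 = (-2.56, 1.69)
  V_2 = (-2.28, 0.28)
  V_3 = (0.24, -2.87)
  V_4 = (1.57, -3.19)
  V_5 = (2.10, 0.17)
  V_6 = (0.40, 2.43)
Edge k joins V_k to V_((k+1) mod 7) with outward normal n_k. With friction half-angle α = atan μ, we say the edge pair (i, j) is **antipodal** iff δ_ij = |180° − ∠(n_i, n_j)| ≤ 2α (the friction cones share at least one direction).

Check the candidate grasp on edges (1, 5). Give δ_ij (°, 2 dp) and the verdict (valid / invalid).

δ = 25.72°, valid

α = atan 0.7 = 34.99°;  2α = 69.98°
edge 1: e_1 = (+0.28, -1.41);  n_1 = (-0.9808, -0.1948)
edge 5: e_5 = (-1.70, +2.26);  n_5 = (+0.7992, +0.6011)
∠(n_1, n_5) = 154.28°
δ = |180° − 154.28°| = 25.72°
25.72° ≤ 2α = 69.98°  →  valid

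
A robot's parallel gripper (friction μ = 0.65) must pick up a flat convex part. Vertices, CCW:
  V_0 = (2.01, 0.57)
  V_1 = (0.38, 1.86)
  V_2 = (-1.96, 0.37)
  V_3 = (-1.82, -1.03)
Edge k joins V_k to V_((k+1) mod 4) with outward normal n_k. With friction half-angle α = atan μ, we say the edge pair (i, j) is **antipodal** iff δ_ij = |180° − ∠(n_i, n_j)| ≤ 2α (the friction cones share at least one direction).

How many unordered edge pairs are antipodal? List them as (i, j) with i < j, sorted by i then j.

α = atan 0.65 = 33.02°;  2α = 66.05°
n_0 = (+0.6206, +0.7841)
n_1 = (-0.5371, +0.8435)
n_2 = (-0.9950, -0.0995)
n_3 = (+0.3855, -0.9227)
  (0,1): δ = 109.15°  ·
  (0,2): δ = 45.93°  ✓
  (0,3): δ = 61.03°  ✓
  (1,2): δ = 116.78°  ·
  (1,3): δ = 9.81°  ✓
  (2,3): δ = 73.04°  ·
antipodal pairs: 3

count = 3; pairs: (0,2), (0,3), (1,3)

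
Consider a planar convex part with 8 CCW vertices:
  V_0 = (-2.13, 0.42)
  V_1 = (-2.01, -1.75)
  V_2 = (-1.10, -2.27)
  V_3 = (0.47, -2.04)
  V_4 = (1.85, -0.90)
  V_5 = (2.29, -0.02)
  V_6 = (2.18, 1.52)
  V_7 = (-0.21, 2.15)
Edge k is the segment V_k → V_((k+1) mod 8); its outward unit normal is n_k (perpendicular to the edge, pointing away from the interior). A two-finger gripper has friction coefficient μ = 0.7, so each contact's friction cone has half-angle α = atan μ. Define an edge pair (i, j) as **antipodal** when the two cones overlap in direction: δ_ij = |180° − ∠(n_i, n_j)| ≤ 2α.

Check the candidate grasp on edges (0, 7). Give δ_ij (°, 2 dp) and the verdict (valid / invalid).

δ = 128.85°, invalid

α = atan 0.7 = 34.99°;  2α = 69.98°
edge 0: e_0 = (+0.12, -2.17);  n_0 = (-0.9985, -0.0552)
edge 7: e_7 = (-1.92, -1.73);  n_7 = (-0.6694, +0.7429)
∠(n_0, n_7) = 51.15°
δ = |180° − 51.15°| = 128.85°
128.85° > 2α = 69.98°  →  invalid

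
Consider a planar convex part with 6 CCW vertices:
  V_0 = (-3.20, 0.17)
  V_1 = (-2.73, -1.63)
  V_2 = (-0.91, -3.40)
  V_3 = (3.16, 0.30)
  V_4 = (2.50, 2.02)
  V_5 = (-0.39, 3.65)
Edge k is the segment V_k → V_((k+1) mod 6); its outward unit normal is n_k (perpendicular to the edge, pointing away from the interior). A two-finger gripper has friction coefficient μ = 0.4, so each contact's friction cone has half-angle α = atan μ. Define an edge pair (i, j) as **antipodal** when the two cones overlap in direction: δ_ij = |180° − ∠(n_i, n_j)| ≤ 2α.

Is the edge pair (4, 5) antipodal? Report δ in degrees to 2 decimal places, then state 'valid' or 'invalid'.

α = atan 0.4 = 21.80°;  2α = 43.60°
edge 4: e_4 = (-2.89, +1.63);  n_4 = (+0.4913, +0.8710)
edge 5: e_5 = (-2.81, -3.48);  n_5 = (-0.7780, +0.6282)
∠(n_4, n_5) = 80.50°
δ = |180° − 80.50°| = 99.50°
99.50° > 2α = 43.60°  →  invalid

δ = 99.50°, invalid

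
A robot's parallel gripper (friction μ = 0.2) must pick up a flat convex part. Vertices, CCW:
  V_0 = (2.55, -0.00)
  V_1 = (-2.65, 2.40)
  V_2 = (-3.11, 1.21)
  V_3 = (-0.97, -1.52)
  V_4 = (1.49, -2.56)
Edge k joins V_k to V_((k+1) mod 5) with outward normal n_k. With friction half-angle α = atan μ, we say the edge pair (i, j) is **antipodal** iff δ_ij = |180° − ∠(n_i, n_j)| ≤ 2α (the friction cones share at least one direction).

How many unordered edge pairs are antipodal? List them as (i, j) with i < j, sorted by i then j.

count = 2; pairs: (0,3), (1,4)

α = atan 0.2 = 11.31°;  2α = 22.62°
n_0 = (+0.4191, +0.9080)
n_1 = (-0.9327, +0.3606)
n_2 = (-0.7870, -0.6169)
n_3 = (-0.3894, -0.9211)
n_4 = (+0.9239, -0.3826)
  (0,1): δ = 86.36°  ·
  (0,2): δ = 27.13°  ·
  (0,3): δ = 1.86°  ✓
  (0,4): δ = 92.28°  ·
  (1,2): δ = 120.77°  ·
  (1,3): δ = 91.78°  ·
  (1,4): δ = 1.36°  ✓
  (2,3): δ = 151.01°  ·
  (2,4): δ = 60.58°  ·
  (3,4): δ = 89.58°  ·
antipodal pairs: 2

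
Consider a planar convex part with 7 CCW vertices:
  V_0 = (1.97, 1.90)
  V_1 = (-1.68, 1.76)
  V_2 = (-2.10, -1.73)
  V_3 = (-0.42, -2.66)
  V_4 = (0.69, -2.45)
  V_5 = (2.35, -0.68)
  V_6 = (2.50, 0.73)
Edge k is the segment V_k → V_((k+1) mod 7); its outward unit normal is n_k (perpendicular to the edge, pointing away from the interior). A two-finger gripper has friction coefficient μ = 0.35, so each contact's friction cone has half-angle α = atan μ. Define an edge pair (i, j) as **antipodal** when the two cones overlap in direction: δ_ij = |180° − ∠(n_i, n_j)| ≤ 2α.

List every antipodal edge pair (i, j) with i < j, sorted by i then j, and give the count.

α = atan 0.35 = 19.29°;  2α = 38.58°
n_0 = (-0.0383, +0.9993)
n_1 = (-0.9928, +0.1195)
n_2 = (-0.4843, -0.8749)
n_3 = (+0.1859, -0.9826)
n_4 = (+0.7294, -0.6841)
n_5 = (+0.9944, -0.1058)
n_6 = (+0.9109, +0.4126)
  (0,1): δ = 99.06°  ·
  (0,2): δ = 31.16°  ✓
  (0,3): δ = 8.52°  ✓
  (0,4): δ = 44.64°  ·
  (0,5): δ = 81.73°  ·
  (0,6): δ = 112.17°  ·
  (1,2): δ = 112.11°  ·
  (1,3): δ = 72.42°  ·
  (1,4): δ = 36.30°  ✓
  (1,5): δ = 0.79°  ✓
  (1,6): δ = 31.23°  ✓
  (2,3): δ = 140.32°  ·
  (2,4): δ = 104.20°  ·
  (2,5): δ = 67.10°  ·
  (2,6): δ = 36.66°  ✓
  (3,4): δ = 143.88°  ·
  (3,5): δ = 106.79°  ·
  (3,6): δ = 76.34°  ·
  (4,5): δ = 142.91°  ·
  (4,6): δ = 112.47°  ·
  (5,6): δ = 149.56°  ·
antipodal pairs: 6

count = 6; pairs: (0,2), (0,3), (1,4), (1,5), (1,6), (2,6)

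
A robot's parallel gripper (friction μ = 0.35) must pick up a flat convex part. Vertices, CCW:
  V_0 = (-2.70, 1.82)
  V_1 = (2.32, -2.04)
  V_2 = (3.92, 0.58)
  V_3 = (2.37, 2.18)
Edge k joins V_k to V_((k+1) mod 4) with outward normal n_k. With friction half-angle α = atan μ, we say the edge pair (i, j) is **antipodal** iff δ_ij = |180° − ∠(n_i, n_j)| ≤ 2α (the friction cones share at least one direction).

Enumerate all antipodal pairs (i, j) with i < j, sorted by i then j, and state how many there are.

count = 1; pairs: (0,2)

α = atan 0.35 = 19.29°;  2α = 38.58°
n_0 = (-0.6096, -0.7927)
n_1 = (+0.8534, -0.5212)
n_2 = (+0.7182, +0.6958)
n_3 = (-0.0708, +0.9975)
  (0,1): δ = 83.85°  ·
  (0,2): δ = 8.35°  ✓
  (0,3): δ = 41.62°  ·
  (1,2): δ = 104.50°  ·
  (1,3): δ = 54.53°  ·
  (2,3): δ = 130.03°  ·
antipodal pairs: 1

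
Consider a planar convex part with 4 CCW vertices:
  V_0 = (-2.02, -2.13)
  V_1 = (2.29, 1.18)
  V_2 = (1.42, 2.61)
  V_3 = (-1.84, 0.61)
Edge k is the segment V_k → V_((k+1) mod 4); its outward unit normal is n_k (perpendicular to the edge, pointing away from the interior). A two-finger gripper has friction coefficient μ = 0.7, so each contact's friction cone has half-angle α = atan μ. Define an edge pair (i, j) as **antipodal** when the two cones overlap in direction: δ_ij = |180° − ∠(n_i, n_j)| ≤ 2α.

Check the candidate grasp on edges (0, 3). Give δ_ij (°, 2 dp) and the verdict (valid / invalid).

δ = 48.72°, valid

α = atan 0.7 = 34.99°;  2α = 69.98°
edge 0: e_0 = (+4.31, +3.31);  n_0 = (+0.6091, -0.7931)
edge 3: e_3 = (-0.18, -2.74);  n_3 = (-0.9978, +0.0656)
∠(n_0, n_3) = 131.28°
δ = |180° − 131.28°| = 48.72°
48.72° ≤ 2α = 69.98°  →  valid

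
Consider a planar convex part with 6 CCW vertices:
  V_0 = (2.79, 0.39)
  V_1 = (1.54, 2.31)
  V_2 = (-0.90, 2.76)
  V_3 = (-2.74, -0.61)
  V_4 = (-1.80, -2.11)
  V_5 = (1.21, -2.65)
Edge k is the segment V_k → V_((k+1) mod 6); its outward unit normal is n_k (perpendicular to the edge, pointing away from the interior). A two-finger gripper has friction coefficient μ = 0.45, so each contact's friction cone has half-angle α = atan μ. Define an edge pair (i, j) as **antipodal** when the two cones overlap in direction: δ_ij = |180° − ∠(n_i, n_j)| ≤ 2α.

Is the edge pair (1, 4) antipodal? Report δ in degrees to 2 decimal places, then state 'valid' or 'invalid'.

α = atan 0.45 = 24.23°;  2α = 48.46°
edge 1: e_1 = (-2.44, +0.45);  n_1 = (+0.1814, +0.9834)
edge 4: e_4 = (+3.01, -0.54);  n_4 = (-0.1766, -0.9843)
∠(n_1, n_4) = 179.72°
δ = |180° − 179.72°| = 0.28°
0.28° ≤ 2α = 48.46°  →  valid

δ = 0.28°, valid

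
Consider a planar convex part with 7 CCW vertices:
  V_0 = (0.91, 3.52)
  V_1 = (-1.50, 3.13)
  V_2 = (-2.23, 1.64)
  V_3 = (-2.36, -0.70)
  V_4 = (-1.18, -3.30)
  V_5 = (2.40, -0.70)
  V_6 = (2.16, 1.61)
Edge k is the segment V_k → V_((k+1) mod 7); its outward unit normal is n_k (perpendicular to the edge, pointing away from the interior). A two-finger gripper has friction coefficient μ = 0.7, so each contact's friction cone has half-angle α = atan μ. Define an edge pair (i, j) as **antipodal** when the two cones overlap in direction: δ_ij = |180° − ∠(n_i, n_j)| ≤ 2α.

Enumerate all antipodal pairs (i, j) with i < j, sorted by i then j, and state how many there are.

count = 9; pairs: (0,4), (1,4), (1,5), (1,6), (2,4), (2,5), (2,6), (3,5), (3,6)

α = atan 0.7 = 34.99°;  2α = 69.98°
n_0 = (-0.1597, +0.9872)
n_1 = (-0.8980, +0.4400)
n_2 = (-0.9985, +0.0555)
n_3 = (-0.9106, -0.4133)
n_4 = (+0.5876, -0.8091)
n_5 = (+0.9946, +0.1033)
n_6 = (+0.8367, +0.5476)
  (0,1): δ = 125.29°  ·
  (0,2): δ = 102.37°  ·
  (0,3): δ = 74.78°  ·
  (0,4): δ = 26.80°  ✓
  (0,5): δ = 86.74°  ·
  (0,6): δ = 114.01°  ·
  (1,2): δ = 157.08°  ·
  (1,3): δ = 129.49°  ·
  (1,4): δ = 27.91°  ✓
  (1,5): δ = 32.03°  ✓
  (1,6): δ = 59.30°  ✓
  (2,3): δ = 152.41°  ·
  (2,4): δ = 50.83°  ✓
  (2,5): δ = 9.11°  ✓
  (2,6): δ = 36.38°  ✓
  (3,4): δ = 78.42°  ·
  (3,5): δ = 18.48°  ✓
  (3,6): δ = 8.79°  ✓
  (4,5): δ = 120.06°  ·
  (4,6): δ = 92.79°  ·
  (5,6): δ = 152.73°  ·
antipodal pairs: 9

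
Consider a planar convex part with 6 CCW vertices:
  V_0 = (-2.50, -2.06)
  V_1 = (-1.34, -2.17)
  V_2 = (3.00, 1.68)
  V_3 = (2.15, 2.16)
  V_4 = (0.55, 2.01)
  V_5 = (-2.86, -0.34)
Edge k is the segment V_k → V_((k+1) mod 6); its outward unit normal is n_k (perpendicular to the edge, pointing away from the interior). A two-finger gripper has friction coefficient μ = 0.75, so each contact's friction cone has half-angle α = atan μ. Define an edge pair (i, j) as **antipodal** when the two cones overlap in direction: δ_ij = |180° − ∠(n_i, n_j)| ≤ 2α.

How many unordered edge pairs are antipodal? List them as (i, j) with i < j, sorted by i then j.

α = atan 0.75 = 36.87°;  2α = 73.74°
n_0 = (-0.0944, -0.9955)
n_1 = (+0.6636, -0.7481)
n_2 = (+0.4917, +0.8708)
n_3 = (-0.0933, +0.9956)
n_4 = (-0.5675, +0.8234)
n_5 = (-0.9788, -0.2049)
  (0,1): δ = 133.01°  ·
  (0,2): δ = 24.04°  ✓
  (0,3): δ = 10.77°  ✓
  (0,4): δ = 39.99°  ✓
  (0,5): δ = 107.24°  ·
  (1,2): δ = 71.03°  ✓
  (1,3): δ = 36.22°  ✓
  (1,4): δ = 7.00°  ✓
  (1,5): δ = 60.25°  ✓
  (2,3): δ = 145.19°  ·
  (2,4): δ = 115.97°  ·
  (2,5): δ = 48.72°  ✓
  (3,4): δ = 150.78°  ·
  (3,5): δ = 83.53°  ·
  (4,5): δ = 112.75°  ·
antipodal pairs: 8

count = 8; pairs: (0,2), (0,3), (0,4), (1,2), (1,3), (1,4), (1,5), (2,5)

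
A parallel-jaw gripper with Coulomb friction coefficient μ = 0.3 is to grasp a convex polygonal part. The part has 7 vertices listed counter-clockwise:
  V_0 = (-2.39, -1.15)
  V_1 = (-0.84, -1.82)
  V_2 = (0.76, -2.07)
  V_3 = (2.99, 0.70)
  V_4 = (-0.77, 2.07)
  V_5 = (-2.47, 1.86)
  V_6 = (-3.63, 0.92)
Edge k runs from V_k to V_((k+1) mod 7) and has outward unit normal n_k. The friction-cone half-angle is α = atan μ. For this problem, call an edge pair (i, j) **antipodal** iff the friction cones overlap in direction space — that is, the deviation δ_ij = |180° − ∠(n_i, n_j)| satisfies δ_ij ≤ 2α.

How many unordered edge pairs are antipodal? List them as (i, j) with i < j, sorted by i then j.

α = atan 0.3 = 16.70°;  2α = 33.40°
n_0 = (-0.3968, -0.9179)
n_1 = (-0.1544, -0.9880)
n_2 = (+0.7789, -0.6271)
n_3 = (+0.3423, +0.9396)
n_4 = (-0.1226, +0.9925)
n_5 = (-0.6296, +0.7769)
n_6 = (-0.8579, -0.5139)
  (0,1): δ = 165.50°  ·
  (0,2): δ = 105.46°  ·
  (0,3): δ = 3.36°  ✓
  (0,4): δ = 30.42°  ✓
  (0,5): δ = 62.40°  ·
  (0,6): δ = 144.30°  ·
  (1,2): δ = 119.96°  ·
  (1,3): δ = 11.14°  ✓
  (1,4): δ = 15.92°  ✓
  (1,5): δ = 47.90°  ·
  (1,6): δ = 129.80°  ·
  (2,3): δ = 71.18°  ·
  (2,4): δ = 44.12°  ·
  (2,5): δ = 12.14°  ✓
  (2,6): δ = 69.76°  ·
  (3,4): δ = 152.94°  ·
  (3,5): δ = 120.96°  ·
  (3,6): δ = 39.06°  ·
  (4,5): δ = 148.02°  ·
  (4,6): δ = 66.12°  ·
  (5,6): δ = 98.10°  ·
antipodal pairs: 5

count = 5; pairs: (0,3), (0,4), (1,3), (1,4), (2,5)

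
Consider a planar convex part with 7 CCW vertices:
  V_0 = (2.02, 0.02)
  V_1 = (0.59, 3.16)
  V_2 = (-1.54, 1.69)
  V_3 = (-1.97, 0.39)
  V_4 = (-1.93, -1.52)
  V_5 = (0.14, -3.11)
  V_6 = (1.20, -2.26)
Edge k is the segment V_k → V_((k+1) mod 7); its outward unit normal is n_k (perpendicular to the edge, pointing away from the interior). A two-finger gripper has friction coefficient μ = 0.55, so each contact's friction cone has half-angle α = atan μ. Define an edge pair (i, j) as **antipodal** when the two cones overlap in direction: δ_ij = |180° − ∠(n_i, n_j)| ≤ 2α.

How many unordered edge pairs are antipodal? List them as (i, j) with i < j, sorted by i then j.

α = atan 0.55 = 28.81°;  2α = 57.62°
n_0 = (+0.9101, +0.4145)
n_1 = (-0.5680, +0.8230)
n_2 = (-0.9494, +0.3140)
n_3 = (-0.9998, -0.0209)
n_4 = (-0.6092, -0.7931)
n_5 = (+0.6256, -0.7802)
n_6 = (+0.9410, -0.3384)
  (0,1): δ = 79.87°  ·
  (0,2): δ = 42.79°  ✓
  (0,3): δ = 23.29°  ✓
  (0,4): δ = 27.99°  ✓
  (0,5): δ = 104.24°  ·
  (0,6): δ = 135.73°  ·
  (1,2): δ = 142.91°  ·
  (1,3): δ = 123.41°  ·
  (1,4): δ = 72.14°  ·
  (1,5): δ = 4.11°  ✓
  (1,6): δ = 35.61°  ✓
  (2,3): δ = 160.50°  ·
  (2,4): δ = 109.23°  ·
  (2,5): δ = 32.97°  ✓
  (2,6): δ = 1.48°  ✓
  (3,4): δ = 128.73°  ·
  (3,5): δ = 52.47°  ✓
  (3,6): δ = 20.98°  ✓
  (4,5): δ = 103.75°  ·
  (4,6): δ = 72.25°  ·
  (5,6): δ = 148.51°  ·
antipodal pairs: 9

count = 9; pairs: (0,2), (0,3), (0,4), (1,5), (1,6), (2,5), (2,6), (3,5), (3,6)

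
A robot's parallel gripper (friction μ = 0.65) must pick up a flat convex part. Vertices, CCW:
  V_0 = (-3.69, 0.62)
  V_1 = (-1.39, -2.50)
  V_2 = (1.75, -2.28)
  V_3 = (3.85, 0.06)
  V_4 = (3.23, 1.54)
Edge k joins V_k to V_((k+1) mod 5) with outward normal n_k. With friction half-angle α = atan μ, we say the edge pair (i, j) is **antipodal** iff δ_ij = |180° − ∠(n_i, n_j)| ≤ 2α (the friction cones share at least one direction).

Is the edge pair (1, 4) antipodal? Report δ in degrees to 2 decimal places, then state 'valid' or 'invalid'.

δ = 3.57°, valid

α = atan 0.65 = 33.02°;  2α = 66.05°
edge 1: e_1 = (+3.14, +0.22);  n_1 = (+0.0699, -0.9976)
edge 4: e_4 = (-6.92, -0.92);  n_4 = (-0.1318, +0.9913)
∠(n_1, n_4) = 176.43°
δ = |180° − 176.43°| = 3.57°
3.57° ≤ 2α = 66.05°  →  valid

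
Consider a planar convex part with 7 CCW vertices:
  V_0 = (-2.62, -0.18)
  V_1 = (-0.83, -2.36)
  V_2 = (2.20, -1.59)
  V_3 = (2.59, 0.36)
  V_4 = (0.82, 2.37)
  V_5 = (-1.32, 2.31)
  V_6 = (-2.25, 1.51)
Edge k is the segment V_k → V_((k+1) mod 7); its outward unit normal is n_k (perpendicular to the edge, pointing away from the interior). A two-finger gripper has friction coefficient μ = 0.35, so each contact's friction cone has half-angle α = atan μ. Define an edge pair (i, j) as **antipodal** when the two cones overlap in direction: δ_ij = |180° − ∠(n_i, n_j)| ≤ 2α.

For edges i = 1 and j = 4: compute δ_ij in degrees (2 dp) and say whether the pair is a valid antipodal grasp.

δ = 12.65°, valid

α = atan 0.35 = 19.29°;  2α = 38.58°
edge 1: e_1 = (+3.03, +0.77);  n_1 = (+0.2463, -0.9692)
edge 4: e_4 = (-2.14, -0.06);  n_4 = (-0.0280, +0.9996)
∠(n_1, n_4) = 167.35°
δ = |180° − 167.35°| = 12.65°
12.65° ≤ 2α = 38.58°  →  valid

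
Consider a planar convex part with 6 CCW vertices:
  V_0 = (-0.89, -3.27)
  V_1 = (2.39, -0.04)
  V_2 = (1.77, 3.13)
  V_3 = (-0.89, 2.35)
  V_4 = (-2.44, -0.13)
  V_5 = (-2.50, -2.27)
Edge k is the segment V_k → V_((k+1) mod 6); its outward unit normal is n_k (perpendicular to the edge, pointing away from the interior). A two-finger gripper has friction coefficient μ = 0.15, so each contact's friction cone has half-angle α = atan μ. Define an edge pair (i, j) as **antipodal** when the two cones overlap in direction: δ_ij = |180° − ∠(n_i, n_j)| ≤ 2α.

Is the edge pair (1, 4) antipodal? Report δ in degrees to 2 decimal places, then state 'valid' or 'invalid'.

α = atan 0.15 = 8.53°;  2α = 17.06°
edge 1: e_1 = (-0.62, +3.17);  n_1 = (+0.9814, +0.1919)
edge 4: e_4 = (-0.06, -2.14);  n_4 = (-0.9996, +0.0280)
∠(n_1, n_4) = 167.33°
δ = |180° − 167.33°| = 12.67°
12.67° ≤ 2α = 17.06°  →  valid

δ = 12.67°, valid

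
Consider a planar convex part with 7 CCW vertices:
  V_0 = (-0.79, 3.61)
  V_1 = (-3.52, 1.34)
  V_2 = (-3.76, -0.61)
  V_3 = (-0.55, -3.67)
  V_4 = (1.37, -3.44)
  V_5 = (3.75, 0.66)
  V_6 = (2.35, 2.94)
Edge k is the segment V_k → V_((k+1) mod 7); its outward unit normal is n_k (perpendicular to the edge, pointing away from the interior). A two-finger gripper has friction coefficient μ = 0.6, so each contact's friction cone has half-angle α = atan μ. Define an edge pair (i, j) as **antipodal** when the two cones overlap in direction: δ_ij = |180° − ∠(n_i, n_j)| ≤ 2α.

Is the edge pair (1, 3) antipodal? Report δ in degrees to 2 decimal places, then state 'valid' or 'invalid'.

δ = 76.15°, invalid

α = atan 0.6 = 30.96°;  2α = 61.93°
edge 1: e_1 = (-0.24, -1.95);  n_1 = (-0.9925, +0.1222)
edge 3: e_3 = (+1.92, +0.23);  n_3 = (+0.1189, -0.9929)
∠(n_1, n_3) = 103.85°
δ = |180° − 103.85°| = 76.15°
76.15° > 2α = 61.93°  →  invalid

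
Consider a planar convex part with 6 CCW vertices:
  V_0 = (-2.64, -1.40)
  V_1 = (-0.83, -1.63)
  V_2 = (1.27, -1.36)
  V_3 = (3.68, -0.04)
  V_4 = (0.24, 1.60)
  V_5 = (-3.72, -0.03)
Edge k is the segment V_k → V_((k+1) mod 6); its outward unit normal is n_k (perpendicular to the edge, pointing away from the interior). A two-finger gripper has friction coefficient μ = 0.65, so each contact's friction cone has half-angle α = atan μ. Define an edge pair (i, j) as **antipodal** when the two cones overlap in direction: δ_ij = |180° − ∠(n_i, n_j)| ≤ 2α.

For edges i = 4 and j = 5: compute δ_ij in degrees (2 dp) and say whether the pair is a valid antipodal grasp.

α = atan 0.65 = 33.02°;  2α = 66.05°
edge 4: e_4 = (-3.96, -1.63);  n_4 = (-0.3806, +0.9247)
edge 5: e_5 = (+1.08, -1.37);  n_5 = (-0.7853, -0.6191)
∠(n_4, n_5) = 105.88°
δ = |180° − 105.88°| = 74.12°
74.12° > 2α = 66.05°  →  invalid

δ = 74.12°, invalid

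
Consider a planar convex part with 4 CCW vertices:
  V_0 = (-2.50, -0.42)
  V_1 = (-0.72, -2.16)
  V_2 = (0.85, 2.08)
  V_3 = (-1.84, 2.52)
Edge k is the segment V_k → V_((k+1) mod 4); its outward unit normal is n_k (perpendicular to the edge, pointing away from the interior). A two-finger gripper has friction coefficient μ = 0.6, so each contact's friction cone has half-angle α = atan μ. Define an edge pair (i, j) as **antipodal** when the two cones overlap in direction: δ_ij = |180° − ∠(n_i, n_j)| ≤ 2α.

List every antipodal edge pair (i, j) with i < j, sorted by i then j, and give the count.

α = atan 0.6 = 30.96°;  2α = 61.93°
n_0 = (-0.6990, -0.7151)
n_1 = (+0.9378, -0.3472)
n_2 = (+0.1614, +0.9869)
n_3 = (-0.9757, +0.2190)
  (0,1): δ = 65.97°  ·
  (0,2): δ = 35.06°  ✓
  (0,3): δ = 121.70°  ·
  (1,2): δ = 78.97°  ·
  (1,3): δ = 7.67°  ✓
  (2,3): δ = 93.36°  ·
antipodal pairs: 2

count = 2; pairs: (0,2), (1,3)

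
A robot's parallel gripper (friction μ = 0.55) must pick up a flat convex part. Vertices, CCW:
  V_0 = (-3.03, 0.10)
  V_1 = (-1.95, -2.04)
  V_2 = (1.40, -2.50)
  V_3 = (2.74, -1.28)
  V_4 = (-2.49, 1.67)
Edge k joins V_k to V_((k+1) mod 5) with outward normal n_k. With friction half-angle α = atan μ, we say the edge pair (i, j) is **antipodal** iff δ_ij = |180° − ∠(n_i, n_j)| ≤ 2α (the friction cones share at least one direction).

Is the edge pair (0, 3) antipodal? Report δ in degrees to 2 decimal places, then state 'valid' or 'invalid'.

α = atan 0.55 = 28.81°;  2α = 57.62°
edge 0: e_0 = (+1.08, -2.14);  n_0 = (-0.8928, -0.4505)
edge 3: e_3 = (-5.23, +2.95);  n_3 = (+0.4913, +0.8710)
∠(n_0, n_3) = 146.20°
δ = |180° − 146.20°| = 33.80°
33.80° ≤ 2α = 57.62°  →  valid

δ = 33.80°, valid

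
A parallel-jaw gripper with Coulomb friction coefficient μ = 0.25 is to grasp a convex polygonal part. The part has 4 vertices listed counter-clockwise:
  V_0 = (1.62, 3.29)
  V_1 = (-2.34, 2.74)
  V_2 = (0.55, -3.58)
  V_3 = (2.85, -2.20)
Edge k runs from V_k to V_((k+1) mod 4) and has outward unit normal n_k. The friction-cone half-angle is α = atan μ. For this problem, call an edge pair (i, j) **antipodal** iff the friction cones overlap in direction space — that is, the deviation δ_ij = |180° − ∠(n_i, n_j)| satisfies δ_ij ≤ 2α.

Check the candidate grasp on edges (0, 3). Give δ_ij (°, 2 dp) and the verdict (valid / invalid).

α = atan 0.25 = 14.04°;  2α = 28.07°
edge 0: e_0 = (-3.96, -0.55);  n_0 = (-0.1376, +0.9905)
edge 3: e_3 = (-1.23, +5.49);  n_3 = (+0.9758, +0.2186)
∠(n_0, n_3) = 85.28°
δ = |180° − 85.28°| = 94.72°
94.72° > 2α = 28.07°  →  invalid

δ = 94.72°, invalid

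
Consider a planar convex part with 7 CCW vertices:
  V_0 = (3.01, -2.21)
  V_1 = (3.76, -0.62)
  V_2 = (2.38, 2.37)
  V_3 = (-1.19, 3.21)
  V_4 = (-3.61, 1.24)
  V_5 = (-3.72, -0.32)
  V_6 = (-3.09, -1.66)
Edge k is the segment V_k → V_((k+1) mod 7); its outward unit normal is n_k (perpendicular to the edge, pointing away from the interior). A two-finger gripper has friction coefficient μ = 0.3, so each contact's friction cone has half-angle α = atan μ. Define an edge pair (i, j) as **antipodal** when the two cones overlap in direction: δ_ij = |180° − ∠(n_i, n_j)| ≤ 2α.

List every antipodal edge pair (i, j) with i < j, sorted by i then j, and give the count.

α = atan 0.3 = 16.70°;  2α = 33.40°
n_0 = (+0.9044, -0.4266)
n_1 = (+0.9080, +0.4191)
n_2 = (+0.2290, +0.9734)
n_3 = (-0.6313, +0.7755)
n_4 = (-0.9975, +0.0703)
n_5 = (-0.9050, -0.4255)
n_6 = (-0.0898, -0.9960)
  (0,1): δ = 129.97°  ·
  (0,2): δ = 77.99°  ·
  (0,3): δ = 25.60°  ✓
  (0,4): δ = 21.22°  ✓
  (0,5): δ = 50.43°  ·
  (0,6): δ = 110.10°  ·
  (1,2): δ = 128.02°  ·
  (1,3): δ = 75.63°  ·
  (1,4): δ = 28.81°  ✓
  (1,5): δ = 0.41°  ✓
  (1,6): δ = 60.07°  ·
  (2,3): δ = 127.61°  ·
  (2,4): δ = 80.79°  ·
  (2,5): δ = 51.58°  ·
  (2,6): δ = 8.09°  ✓
  (3,4): δ = 133.18°  ·
  (3,5): δ = 103.97°  ·
  (3,6): δ = 44.30°  ·
  (4,5): δ = 150.79°  ·
  (4,6): δ = 91.12°  ·
  (5,6): δ = 120.33°  ·
antipodal pairs: 5

count = 5; pairs: (0,3), (0,4), (1,4), (1,5), (2,6)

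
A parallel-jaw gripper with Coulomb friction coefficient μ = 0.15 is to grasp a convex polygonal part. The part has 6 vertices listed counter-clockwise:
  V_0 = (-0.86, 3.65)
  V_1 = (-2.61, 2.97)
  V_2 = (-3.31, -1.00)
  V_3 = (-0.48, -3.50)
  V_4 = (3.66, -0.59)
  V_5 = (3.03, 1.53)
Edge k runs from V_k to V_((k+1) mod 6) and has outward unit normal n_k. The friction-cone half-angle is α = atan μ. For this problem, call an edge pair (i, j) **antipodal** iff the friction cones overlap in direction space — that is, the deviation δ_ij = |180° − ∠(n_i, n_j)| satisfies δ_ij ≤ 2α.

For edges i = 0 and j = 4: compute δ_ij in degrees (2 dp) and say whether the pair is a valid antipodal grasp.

δ = 85.32°, invalid

α = atan 0.15 = 8.53°;  2α = 17.06°
edge 0: e_0 = (-1.75, -0.68);  n_0 = (-0.3622, +0.9321)
edge 4: e_4 = (-0.63, +2.12);  n_4 = (+0.9586, +0.2849)
∠(n_0, n_4) = 94.68°
δ = |180° − 94.68°| = 85.32°
85.32° > 2α = 17.06°  →  invalid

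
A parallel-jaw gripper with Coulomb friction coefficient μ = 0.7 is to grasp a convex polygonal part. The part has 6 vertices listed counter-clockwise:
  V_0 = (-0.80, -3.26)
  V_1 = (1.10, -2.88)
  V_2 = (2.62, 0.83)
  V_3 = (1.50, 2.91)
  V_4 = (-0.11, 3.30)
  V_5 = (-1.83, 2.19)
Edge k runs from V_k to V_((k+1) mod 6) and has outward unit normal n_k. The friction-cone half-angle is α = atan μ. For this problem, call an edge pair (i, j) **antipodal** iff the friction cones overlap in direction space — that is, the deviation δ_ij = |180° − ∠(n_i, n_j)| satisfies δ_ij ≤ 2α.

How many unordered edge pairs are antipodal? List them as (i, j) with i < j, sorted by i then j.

α = atan 0.7 = 34.99°;  2α = 69.98°
n_0 = (+0.1961, -0.9806)
n_1 = (+0.9253, -0.3791)
n_2 = (+0.8805, +0.4741)
n_3 = (+0.2354, +0.9719)
n_4 = (-0.5422, +0.8402)
n_5 = (-0.9826, -0.1857)
  (0,1): δ = 123.59°  ·
  (0,2): δ = 73.01°  ·
  (0,3): δ = 24.93°  ✓
  (0,4): δ = 21.53°  ✓
  (0,5): δ = 89.39°  ·
  (1,2): δ = 129.42°  ·
  (1,3): δ = 81.34°  ·
  (1,4): δ = 34.88°  ✓
  (1,5): δ = 32.98°  ✓
  (2,3): δ = 131.92°  ·
  (2,4): δ = 85.46°  ·
  (2,5): δ = 17.60°  ✓
  (3,4): δ = 133.55°  ·
  (3,5): δ = 65.68°  ✓
  (4,5): δ = 112.13°  ·
antipodal pairs: 6

count = 6; pairs: (0,3), (0,4), (1,4), (1,5), (2,5), (3,5)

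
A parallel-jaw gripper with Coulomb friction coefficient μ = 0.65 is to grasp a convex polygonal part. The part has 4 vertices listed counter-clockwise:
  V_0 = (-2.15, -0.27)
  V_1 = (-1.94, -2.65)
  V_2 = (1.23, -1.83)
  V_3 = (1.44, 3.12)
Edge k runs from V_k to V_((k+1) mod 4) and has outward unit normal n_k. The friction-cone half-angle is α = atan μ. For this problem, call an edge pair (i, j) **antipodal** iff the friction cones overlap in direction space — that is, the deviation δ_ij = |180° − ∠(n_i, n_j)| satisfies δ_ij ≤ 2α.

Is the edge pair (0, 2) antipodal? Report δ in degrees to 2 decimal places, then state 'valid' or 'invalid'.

α = atan 0.65 = 33.02°;  2α = 66.05°
edge 0: e_0 = (+0.21, -2.38);  n_0 = (-0.9961, -0.0879)
edge 2: e_2 = (+0.21, +4.95);  n_2 = (+0.9991, -0.0424)
∠(n_0, n_2) = 172.53°
δ = |180° − 172.53°| = 7.47°
7.47° ≤ 2α = 66.05°  →  valid

δ = 7.47°, valid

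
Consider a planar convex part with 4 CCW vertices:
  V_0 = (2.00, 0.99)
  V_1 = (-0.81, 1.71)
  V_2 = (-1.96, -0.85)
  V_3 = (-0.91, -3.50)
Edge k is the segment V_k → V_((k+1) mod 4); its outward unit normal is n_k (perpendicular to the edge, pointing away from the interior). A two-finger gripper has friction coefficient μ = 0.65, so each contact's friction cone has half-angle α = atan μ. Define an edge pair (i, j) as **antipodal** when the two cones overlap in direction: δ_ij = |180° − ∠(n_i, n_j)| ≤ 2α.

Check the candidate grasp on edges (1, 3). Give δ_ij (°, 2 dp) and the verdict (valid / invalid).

δ = 8.76°, valid

α = atan 0.65 = 33.02°;  2α = 66.05°
edge 1: e_1 = (-1.15, -2.56);  n_1 = (-0.9122, +0.4098)
edge 3: e_3 = (+2.91, +4.49);  n_3 = (+0.8392, -0.5439)
∠(n_1, n_3) = 171.24°
δ = |180° − 171.24°| = 8.76°
8.76° ≤ 2α = 66.05°  →  valid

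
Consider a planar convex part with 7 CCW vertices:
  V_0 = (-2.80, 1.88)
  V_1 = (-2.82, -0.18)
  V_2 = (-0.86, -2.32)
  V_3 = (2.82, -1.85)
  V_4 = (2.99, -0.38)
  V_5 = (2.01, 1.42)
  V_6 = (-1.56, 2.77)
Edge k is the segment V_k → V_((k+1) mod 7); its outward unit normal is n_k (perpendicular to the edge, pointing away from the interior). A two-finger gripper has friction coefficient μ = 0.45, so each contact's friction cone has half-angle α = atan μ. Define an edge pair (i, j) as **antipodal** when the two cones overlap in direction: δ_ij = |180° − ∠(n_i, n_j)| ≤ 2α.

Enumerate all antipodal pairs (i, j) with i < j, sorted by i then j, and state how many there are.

α = atan 0.45 = 24.23°;  2α = 48.46°
n_0 = (-1.0000, +0.0097)
n_1 = (-0.7374, -0.6754)
n_2 = (+0.1267, -0.9919)
n_3 = (+0.9934, -0.1149)
n_4 = (+0.8783, +0.4782)
n_5 = (+0.3537, +0.9354)
n_6 = (-0.5831, +0.8124)
  (0,1): δ = 136.96°  ·
  (0,2): δ = 82.17°  ·
  (0,3): δ = 6.04°  ✓
  (0,4): δ = 29.12°  ✓
  (0,5): δ = 69.84°  ·
  (0,6): δ = 126.22°  ·
  (1,2): δ = 125.21°  ·
  (1,3): δ = 49.08°  ·
  (1,4): δ = 13.92°  ✓
  (1,5): δ = 26.80°  ✓
  (1,6): δ = 83.18°  ·
  (2,3): δ = 103.88°  ·
  (2,4): δ = 68.71°  ·
  (2,5): δ = 27.99°  ✓
  (2,6): δ = 28.39°  ✓
  (3,4): δ = 144.84°  ·
  (3,5): δ = 104.12°  ·
  (3,6): δ = 47.73°  ✓
  (4,5): δ = 139.28°  ·
  (4,6): δ = 82.90°  ·
  (5,6): δ = 123.62°  ·
antipodal pairs: 7

count = 7; pairs: (0,3), (0,4), (1,4), (1,5), (2,5), (2,6), (3,6)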